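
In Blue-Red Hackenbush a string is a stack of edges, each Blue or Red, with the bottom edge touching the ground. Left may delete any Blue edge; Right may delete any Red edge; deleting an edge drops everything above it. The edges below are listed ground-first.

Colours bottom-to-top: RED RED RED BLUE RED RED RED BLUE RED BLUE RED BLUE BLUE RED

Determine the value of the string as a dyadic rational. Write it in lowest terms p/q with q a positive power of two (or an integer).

-5971/2048

Build v(s[:k]) for k = 1..14, string s = RED RED RED BLUE RED RED RED BLUE RED BLUE RED BLUE BLUE RED.
step 1: add RED to get R; options L={ ∅ } R={ 0 } gives -1
step 2: add RED to get RR; options L={ ∅ } R={ -1, 0 } gives -2
step 3: add RED to get RRR; options L={ ∅ } R={ -2, -1, 0 } gives -3
step 4: add BLUE to get RRRB; options L={ -3 } R={ -2, -1, 0 } gives -5/2
step 5: add RED to get RRRBR; options L={ -3 } R={ -5/2, -2, -1, 0 } gives -11/4
step 6: add RED to get RRRBRR; options L={ -3 } R={ -11/4, -5/2, -2, -1, 0 } gives -23/8
step 7: add RED to get RRRBRRR; options L={ -3 } R={ -23/8, -11/4, -5/2, -2, -1, 0 } gives -47/16
step 8: add BLUE to get RRRBRRRB; options L={ -3, -47/16 } R={ -23/8, -11/4, -5/2, -2, -1, 0 } gives -93/32
step 9: add RED to get RRRBRRRBR; options L={ -3, -47/16 } R={ -93/32, -23/8, -11/4, -5/2, -2, -1, 0 } gives -187/64
step 10: add BLUE to get RRRBRRRBRB; options L={ -3, -47/16, -187/64 } R={ -93/32, -23/8, -11/4, -5/2, -2, -1, 0 } gives -373/128
step 11: add RED to get RRRBRRRBRBR; options L={ -3, -47/16, -187/64 } R={ -373/128, -93/32, -23/8, -11/4, -5/2, -2, -1, 0 } gives -747/256
step 12: add BLUE to get RRRBRRRBRBRB; options L={ -3, -47/16, -187/64, -747/256 } R={ -373/128, -93/32, -23/8, -11/4, -5/2, -2, -1, 0 } gives -1493/512
step 13: add BLUE to get RRRBRRRBRBRBB; options L={ -3, -47/16, -187/64, -747/256, -1493/512 } R={ -373/128, -93/32, -23/8, -11/4, -5/2, -2, -1, 0 } gives -2985/1024
step 14: add RED to get RRRBRRRBRBRBBR; options L={ -3, -47/16, -187/64, -747/256, -1493/512 } R={ -2985/1024, -373/128, -93/32, -23/8, -11/4, -5/2, -2, -1, 0 } gives -5971/2048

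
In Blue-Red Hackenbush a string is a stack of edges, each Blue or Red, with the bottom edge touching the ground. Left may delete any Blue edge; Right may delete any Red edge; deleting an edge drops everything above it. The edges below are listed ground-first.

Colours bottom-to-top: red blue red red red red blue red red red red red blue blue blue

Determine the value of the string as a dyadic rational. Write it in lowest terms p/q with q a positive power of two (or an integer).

-15857/16384

r: Left {  }, Right { 0 } gives simplest -1
rb: Left { -1 }, Right { 0 } gives simplest -1/2
rbr: Left { -1 }, Right { -1/2,0 } gives simplest -3/4
rbrr: Left { -1 }, Right { -3/4,-1/2,0 } gives simplest -7/8
rbrrr: Left { -1 }, Right { -7/8,-3/4,-1/2,0 } gives simplest -15/16
rbrrrr: Left { -1 }, Right { -15/16,-7/8,-3/4,-1/2,0 } gives simplest -31/32
rbrrrrb: Left { -1,-31/32 }, Right { -15/16,-7/8,-3/4,-1/2,0 } gives simplest -61/64
rbrrrrbr: Left { -1,-31/32 }, Right { -61/64,-15/16,-7/8,-3/4,-1/2,0 } gives simplest -123/128
rbrrrrbrr: Left { -1,-31/32 }, Right { -123/128,-61/64,-15/16,-7/8,-3/4,-1/2,0 } gives simplest -247/256
rbrrrrbrrr: Left { -1,-31/32 }, Right { -247/256,-123/128,-61/64,-15/16,-7/8,-3/4,-1/2,0 } gives simplest -495/512
rbrrrrbrrrr: Left { -1,-31/32 }, Right { -495/512,-247/256,-123/128,-61/64,-15/16,-7/8,-3/4,-1/2,0 } gives simplest -991/1024
rbrrrrbrrrrr: Left { -1,-31/32 }, Right { -991/1024,-495/512,-247/256,-123/128,-61/64,-15/16,-7/8,-3/4,-1/2,0 } gives simplest -1983/2048
rbrrrrbrrrrrb: Left { -1,-31/32,-1983/2048 }, Right { -991/1024,-495/512,-247/256,-123/128,-61/64,-15/16,-7/8,-3/4,-1/2,0 } gives simplest -3965/4096
rbrrrrbrrrrrbb: Left { -1,-31/32,-1983/2048,-3965/4096 }, Right { -991/1024,-495/512,-247/256,-123/128,-61/64,-15/16,-7/8,-3/4,-1/2,0 } gives simplest -7929/8192
rbrrrrbrrrrrbbb: Left { -1,-31/32,-1983/2048,-3965/4096,-7929/8192 }, Right { -991/1024,-495/512,-247/256,-123/128,-61/64,-15/16,-7/8,-3/4,-1/2,0 } gives simplest -15857/16384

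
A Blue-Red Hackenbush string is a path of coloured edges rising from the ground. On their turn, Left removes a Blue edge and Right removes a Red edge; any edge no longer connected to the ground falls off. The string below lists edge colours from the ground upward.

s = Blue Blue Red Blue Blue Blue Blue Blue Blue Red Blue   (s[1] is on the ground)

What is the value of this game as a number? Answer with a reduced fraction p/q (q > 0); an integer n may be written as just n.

Recurse on prefixes of the 11-edge string Blue Blue Red Blue Blue Blue Blue Blue Blue Red Blue:
g(B) = { 0 | (no moves) } — 1
g(BB) = { 0, 1 | (no moves) } — 2
g(BBR) = { 0, 1 | 2 } — 3/2
g(BBRB) = { 0, 1, 3/2 | 2 } — 7/4
g(BBRBB) = { 0, 1, 3/2, 7/4 | 2 } — 15/8
g(BBRBBB) = { 0, 1, 3/2, 7/4, 15/8 | 2 } — 31/16
g(BBRBBBB) = { 0, 1, 3/2, 7/4, 15/8, 31/16 | 2 } — 63/32
g(BBRBBBBB) = { 0, 1, 3/2, 7/4, 15/8, 31/16, 63/32 | 2 } — 127/64
g(BBRBBBBBB) = { 0, 1, 3/2, 7/4, 15/8, 31/16, 63/32, 127/64 | 2 } — 255/128
g(BBRBBBBBBR) = { 0, 1, 3/2, 7/4, 15/8, 31/16, 63/32, 127/64 | 255/128, 2 } — 509/256
g(BBRBBBBBBRB) = { 0, 1, 3/2, 7/4, 15/8, 31/16, 63/32, 127/64, 509/256 | 255/128, 2 } — 1019/512

1019/512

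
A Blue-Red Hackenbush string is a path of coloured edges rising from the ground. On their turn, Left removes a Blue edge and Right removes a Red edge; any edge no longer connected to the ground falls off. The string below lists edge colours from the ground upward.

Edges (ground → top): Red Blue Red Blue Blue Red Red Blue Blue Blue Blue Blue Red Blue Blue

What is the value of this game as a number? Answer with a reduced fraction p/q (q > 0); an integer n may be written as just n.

Build g(s[:k]) for k = 1..15, string s = Red Blue Red Blue Blue Red Red Blue Blue Blue Blue Blue Red Blue Blue.
step 1: add Red to get R; options L={ — } R={ 0 } => -1
step 2: add Blue to get RB; options L={ -1 } R={ 0 } => -1/2
step 3: add Red to get RBR; options L={ -1 } R={ -1/2; 0 } => -3/4
step 4: add Blue to get RBRB; options L={ -1; -3/4 } R={ -1/2; 0 } => -5/8
step 5: add Blue to get RBRBB; options L={ -1; -3/4; -5/8 } R={ -1/2; 0 } => -9/16
step 6: add Red to get RBRBBR; options L={ -1; -3/4; -5/8 } R={ -9/16; -1/2; 0 } => -19/32
step 7: add Red to get RBRBBRR; options L={ -1; -3/4; -5/8 } R={ -19/32; -9/16; -1/2; 0 } => -39/64
step 8: add Blue to get RBRBBRRB; options L={ -1; -3/4; -5/8; -39/64 } R={ -19/32; -9/16; -1/2; 0 } => -77/128
step 9: add Blue to get RBRBBRRBB; options L={ -1; -3/4; -5/8; -39/64; -77/128 } R={ -19/32; -9/16; -1/2; 0 } => -153/256
step 10: add Blue to get RBRBBRRBBB; options L={ -1; -3/4; -5/8; -39/64; -77/128; -153/256 } R={ -19/32; -9/16; -1/2; 0 } => -305/512
step 11: add Blue to get RBRBBRRBBBB; options L={ -1; -3/4; -5/8; -39/64; -77/128; -153/256; -305/512 } R={ -19/32; -9/16; -1/2; 0 } => -609/1024
step 12: add Blue to get RBRBBRRBBBBB; options L={ -1; -3/4; -5/8; -39/64; -77/128; -153/256; -305/512; -609/1024 } R={ -19/32; -9/16; -1/2; 0 } => -1217/2048
step 13: add Red to get RBRBBRRBBBBBR; options L={ -1; -3/4; -5/8; -39/64; -77/128; -153/256; -305/512; -609/1024 } R={ -1217/2048; -19/32; -9/16; -1/2; 0 } => -2435/4096
step 14: add Blue to get RBRBBRRBBBBBRB; options L={ -1; -3/4; -5/8; -39/64; -77/128; -153/256; -305/512; -609/1024; -2435/4096 } R={ -1217/2048; -19/32; -9/16; -1/2; 0 } => -4869/8192
step 15: add Blue to get RBRBBRRBBBBBRBB; options L={ -1; -3/4; -5/8; -39/64; -77/128; -153/256; -305/512; -609/1024; -2435/4096; -4869/8192 } R={ -1217/2048; -19/32; -9/16; -1/2; 0 } => -9737/16384

-9737/16384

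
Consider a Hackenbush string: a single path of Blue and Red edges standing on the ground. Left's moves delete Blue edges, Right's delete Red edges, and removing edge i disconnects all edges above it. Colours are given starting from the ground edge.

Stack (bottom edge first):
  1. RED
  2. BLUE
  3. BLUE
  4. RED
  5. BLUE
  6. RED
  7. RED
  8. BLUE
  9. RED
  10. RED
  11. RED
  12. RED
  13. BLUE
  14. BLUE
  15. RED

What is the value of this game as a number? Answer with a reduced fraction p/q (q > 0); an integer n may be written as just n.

-5875/16384

v(R) = { ∅ | 0 } ⇒ -1
v(RB) = { -1 | 0 } ⇒ -1/2
v(RBB) = { -1; -1/2 | 0 } ⇒ -1/4
v(RBBR) = { -1; -1/2 | -1/4; 0 } ⇒ -3/8
v(RBBRB) = { -1; -1/2; -3/8 | -1/4; 0 } ⇒ -5/16
v(RBBRBR) = { -1; -1/2; -3/8 | -5/16; -1/4; 0 } ⇒ -11/32
v(RBBRBRR) = { -1; -1/2; -3/8 | -11/32; -5/16; -1/4; 0 } ⇒ -23/64
v(RBBRBRRB) = { -1; -1/2; -3/8; -23/64 | -11/32; -5/16; -1/4; 0 } ⇒ -45/128
v(RBBRBRRBR) = { -1; -1/2; -3/8; -23/64 | -45/128; -11/32; -5/16; -1/4; 0 } ⇒ -91/256
v(RBBRBRRBRR) = { -1; -1/2; -3/8; -23/64 | -91/256; -45/128; -11/32; -5/16; -1/4; 0 } ⇒ -183/512
v(RBBRBRRBRRR) = { -1; -1/2; -3/8; -23/64 | -183/512; -91/256; -45/128; -11/32; -5/16; -1/4; 0 } ⇒ -367/1024
v(RBBRBRRBRRRR) = { -1; -1/2; -3/8; -23/64 | -367/1024; -183/512; -91/256; -45/128; -11/32; -5/16; -1/4; 0 } ⇒ -735/2048
v(RBBRBRRBRRRRB) = { -1; -1/2; -3/8; -23/64; -735/2048 | -367/1024; -183/512; -91/256; -45/128; -11/32; -5/16; -1/4; 0 } ⇒ -1469/4096
v(RBBRBRRBRRRRBB) = { -1; -1/2; -3/8; -23/64; -735/2048; -1469/4096 | -367/1024; -183/512; -91/256; -45/128; -11/32; -5/16; -1/4; 0 } ⇒ -2937/8192
v(RBBRBRRBRRRRBBR) = { -1; -1/2; -3/8; -23/64; -735/2048; -1469/4096 | -2937/8192; -367/1024; -183/512; -91/256; -45/128; -11/32; -5/16; -1/4; 0 } ⇒ -5875/16384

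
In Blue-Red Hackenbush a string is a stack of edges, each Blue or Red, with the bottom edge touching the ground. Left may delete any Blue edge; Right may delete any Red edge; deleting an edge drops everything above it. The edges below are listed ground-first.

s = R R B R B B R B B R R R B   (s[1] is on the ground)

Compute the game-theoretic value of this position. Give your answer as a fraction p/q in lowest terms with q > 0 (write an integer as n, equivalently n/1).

-3229/2048

Prefix values for R R B R B B R B B R R R B via {L|R} + simplicity:
edge 1 of 13 (R): { — | 0 } = -1
edge 2 of 13 (R): { — | -1 0 } = -2
edge 3 of 13 (B): { -2 | -1 0 } = -3/2
edge 4 of 13 (R): { -2 | -3/2 -1 0 } = -7/4
edge 5 of 13 (B): { -2 -7/4 | -3/2 -1 0 } = -13/8
edge 6 of 13 (B): { -2 -7/4 -13/8 | -3/2 -1 0 } = -25/16
edge 7 of 13 (R): { -2 -7/4 -13/8 | -25/16 -3/2 -1 0 } = -51/32
edge 8 of 13 (B): { -2 -7/4 -13/8 -51/32 | -25/16 -3/2 -1 0 } = -101/64
edge 9 of 13 (B): { -2 -7/4 -13/8 -51/32 -101/64 | -25/16 -3/2 -1 0 } = -201/128
edge 10 of 13 (R): { -2 -7/4 -13/8 -51/32 -101/64 | -201/128 -25/16 -3/2 -1 0 } = -403/256
edge 11 of 13 (R): { -2 -7/4 -13/8 -51/32 -101/64 | -403/256 -201/128 -25/16 -3/2 -1 0 } = -807/512
edge 12 of 13 (R): { -2 -7/4 -13/8 -51/32 -101/64 | -807/512 -403/256 -201/128 -25/16 -3/2 -1 0 } = -1615/1024
edge 13 of 13 (B): { -2 -7/4 -13/8 -51/32 -101/64 -1615/1024 | -807/512 -403/256 -201/128 -25/16 -3/2 -1 0 } = -3229/2048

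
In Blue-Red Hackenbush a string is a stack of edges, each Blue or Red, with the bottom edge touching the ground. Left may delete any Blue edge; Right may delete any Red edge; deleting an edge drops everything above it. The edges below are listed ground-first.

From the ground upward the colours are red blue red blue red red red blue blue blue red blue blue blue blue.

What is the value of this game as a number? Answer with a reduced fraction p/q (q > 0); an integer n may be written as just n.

edge 1 of 15 (red): { none | 0 } — -1
edge 2 of 15 (blue): { -1 | 0 } — -1/2
edge 3 of 15 (red): { -1 | -1/2; 0 } — -3/4
edge 4 of 15 (blue): { -1; -3/4 | -1/2; 0 } — -5/8
edge 5 of 15 (red): { -1; -3/4 | -5/8; -1/2; 0 } — -11/16
edge 6 of 15 (red): { -1; -3/4 | -11/16; -5/8; -1/2; 0 } — -23/32
edge 7 of 15 (red): { -1; -3/4 | -23/32; -11/16; -5/8; -1/2; 0 } — -47/64
edge 8 of 15 (blue): { -1; -3/4; -47/64 | -23/32; -11/16; -5/8; -1/2; 0 } — -93/128
edge 9 of 15 (blue): { -1; -3/4; -47/64; -93/128 | -23/32; -11/16; -5/8; -1/2; 0 } — -185/256
edge 10 of 15 (blue): { -1; -3/4; -47/64; -93/128; -185/256 | -23/32; -11/16; -5/8; -1/2; 0 } — -369/512
edge 11 of 15 (red): { -1; -3/4; -47/64; -93/128; -185/256 | -369/512; -23/32; -11/16; -5/8; -1/2; 0 } — -739/1024
edge 12 of 15 (blue): { -1; -3/4; -47/64; -93/128; -185/256; -739/1024 | -369/512; -23/32; -11/16; -5/8; -1/2; 0 } — -1477/2048
edge 13 of 15 (blue): { -1; -3/4; -47/64; -93/128; -185/256; -739/1024; -1477/2048 | -369/512; -23/32; -11/16; -5/8; -1/2; 0 } — -2953/4096
edge 14 of 15 (blue): { -1; -3/4; -47/64; -93/128; -185/256; -739/1024; -1477/2048; -2953/4096 | -369/512; -23/32; -11/16; -5/8; -1/2; 0 } — -5905/8192
edge 15 of 15 (blue): { -1; -3/4; -47/64; -93/128; -185/256; -739/1024; -1477/2048; -2953/4096; -5905/8192 | -369/512; -23/32; -11/16; -5/8; -1/2; 0 } — -11809/16384

-11809/16384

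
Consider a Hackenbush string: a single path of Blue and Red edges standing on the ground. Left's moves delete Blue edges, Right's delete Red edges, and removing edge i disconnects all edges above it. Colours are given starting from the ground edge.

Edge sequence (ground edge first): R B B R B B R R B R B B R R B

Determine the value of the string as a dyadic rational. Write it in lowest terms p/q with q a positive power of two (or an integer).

-4941/16384

Recurse on prefixes of the 15-edge string R B B R B B R R B R B B R R B:
G_1 [R]  L=[]  R=[0]  — -1
G_2 [RB]  L=[-1]  R=[0]  — -1/2
G_3 [RBB]  L=[-1 -1/2]  R=[0]  — -1/4
G_4 [RBBR]  L=[-1 -1/2]  R=[-1/4 0]  — -3/8
G_5 [RBBRB]  L=[-1 -1/2 -3/8]  R=[-1/4 0]  — -5/16
G_6 [RBBRBB]  L=[-1 -1/2 -3/8 -5/16]  R=[-1/4 0]  — -9/32
G_7 [RBBRBBR]  L=[-1 -1/2 -3/8 -5/16]  R=[-9/32 -1/4 0]  — -19/64
G_8 [RBBRBBRR]  L=[-1 -1/2 -3/8 -5/16]  R=[-19/64 -9/32 -1/4 0]  — -39/128
G_9 [RBBRBBRRB]  L=[-1 -1/2 -3/8 -5/16 -39/128]  R=[-19/64 -9/32 -1/4 0]  — -77/256
G_10 [RBBRBBRRBR]  L=[-1 -1/2 -3/8 -5/16 -39/128]  R=[-77/256 -19/64 -9/32 -1/4 0]  — -155/512
G_11 [RBBRBBRRBRB]  L=[-1 -1/2 -3/8 -5/16 -39/128 -155/512]  R=[-77/256 -19/64 -9/32 -1/4 0]  — -309/1024
G_12 [RBBRBBRRBRBB]  L=[-1 -1/2 -3/8 -5/16 -39/128 -155/512 -309/1024]  R=[-77/256 -19/64 -9/32 -1/4 0]  — -617/2048
G_13 [RBBRBBRRBRBBR]  L=[-1 -1/2 -3/8 -5/16 -39/128 -155/512 -309/1024]  R=[-617/2048 -77/256 -19/64 -9/32 -1/4 0]  — -1235/4096
G_14 [RBBRBBRRBRBBRR]  L=[-1 -1/2 -3/8 -5/16 -39/128 -155/512 -309/1024]  R=[-1235/4096 -617/2048 -77/256 -19/64 -9/32 -1/4 0]  — -2471/8192
G_15 [RBBRBBRRBRBBRRB]  L=[-1 -1/2 -3/8 -5/16 -39/128 -155/512 -309/1024 -2471/8192]  R=[-1235/4096 -617/2048 -77/256 -19/64 -9/32 -1/4 0]  — -4941/16384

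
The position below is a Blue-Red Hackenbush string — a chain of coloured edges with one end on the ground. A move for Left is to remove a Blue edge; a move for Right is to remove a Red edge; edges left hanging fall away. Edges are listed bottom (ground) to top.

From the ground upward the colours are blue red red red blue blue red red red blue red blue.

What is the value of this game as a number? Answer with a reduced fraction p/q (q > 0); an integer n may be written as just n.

395/2048

val_1 [b]  L=[0]  R=[none]  => 1
val_2 [br]  L=[0]  R=[1]  => 1/2
val_3 [brr]  L=[0]  R=[1/2, 1]  => 1/4
val_4 [brrr]  L=[0]  R=[1/4, 1/2, 1]  => 1/8
val_5 [brrrb]  L=[0, 1/8]  R=[1/4, 1/2, 1]  => 3/16
val_6 [brrrbb]  L=[0, 1/8, 3/16]  R=[1/4, 1/2, 1]  => 7/32
val_7 [brrrbbr]  L=[0, 1/8, 3/16]  R=[7/32, 1/4, 1/2, 1]  => 13/64
val_8 [brrrbbrr]  L=[0, 1/8, 3/16]  R=[13/64, 7/32, 1/4, 1/2, 1]  => 25/128
val_9 [brrrbbrrr]  L=[0, 1/8, 3/16]  R=[25/128, 13/64, 7/32, 1/4, 1/2, 1]  => 49/256
val_10 [brrrbbrrrb]  L=[0, 1/8, 3/16, 49/256]  R=[25/128, 13/64, 7/32, 1/4, 1/2, 1]  => 99/512
val_11 [brrrbbrrrbr]  L=[0, 1/8, 3/16, 49/256]  R=[99/512, 25/128, 13/64, 7/32, 1/4, 1/2, 1]  => 197/1024
val_12 [brrrbbrrrbrb]  L=[0, 1/8, 3/16, 49/256, 197/1024]  R=[99/512, 25/128, 13/64, 7/32, 1/4, 1/2, 1]  => 395/2048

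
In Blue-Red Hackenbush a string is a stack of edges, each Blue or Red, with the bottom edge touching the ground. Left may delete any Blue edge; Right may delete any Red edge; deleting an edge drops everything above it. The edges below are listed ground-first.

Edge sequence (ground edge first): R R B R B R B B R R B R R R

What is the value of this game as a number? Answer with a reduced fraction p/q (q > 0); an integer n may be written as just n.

-6767/4096

Recurse on prefixes of the 14-edge string R R B R B R B B R R B R R R:
val_1 [R]  L=[·]  R=[0]  gives -1
val_2 [RR]  L=[·]  R=[-1; 0]  gives -2
val_3 [RRB]  L=[-2]  R=[-1; 0]  gives -3/2
val_4 [RRBR]  L=[-2]  R=[-3/2; -1; 0]  gives -7/4
val_5 [RRBRB]  L=[-2; -7/4]  R=[-3/2; -1; 0]  gives -13/8
val_6 [RRBRBR]  L=[-2; -7/4]  R=[-13/8; -3/2; -1; 0]  gives -27/16
val_7 [RRBRBRB]  L=[-2; -7/4; -27/16]  R=[-13/8; -3/2; -1; 0]  gives -53/32
val_8 [RRBRBRBB]  L=[-2; -7/4; -27/16; -53/32]  R=[-13/8; -3/2; -1; 0]  gives -105/64
val_9 [RRBRBRBBR]  L=[-2; -7/4; -27/16; -53/32]  R=[-105/64; -13/8; -3/2; -1; 0]  gives -211/128
val_10 [RRBRBRBBRR]  L=[-2; -7/4; -27/16; -53/32]  R=[-211/128; -105/64; -13/8; -3/2; -1; 0]  gives -423/256
val_11 [RRBRBRBBRRB]  L=[-2; -7/4; -27/16; -53/32; -423/256]  R=[-211/128; -105/64; -13/8; -3/2; -1; 0]  gives -845/512
val_12 [RRBRBRBBRRBR]  L=[-2; -7/4; -27/16; -53/32; -423/256]  R=[-845/512; -211/128; -105/64; -13/8; -3/2; -1; 0]  gives -1691/1024
val_13 [RRBRBRBBRRBRR]  L=[-2; -7/4; -27/16; -53/32; -423/256]  R=[-1691/1024; -845/512; -211/128; -105/64; -13/8; -3/2; -1; 0]  gives -3383/2048
val_14 [RRBRBRBBRRBRRR]  L=[-2; -7/4; -27/16; -53/32; -423/256]  R=[-3383/2048; -1691/1024; -845/512; -211/128; -105/64; -13/8; -3/2; -1; 0]  gives -6767/4096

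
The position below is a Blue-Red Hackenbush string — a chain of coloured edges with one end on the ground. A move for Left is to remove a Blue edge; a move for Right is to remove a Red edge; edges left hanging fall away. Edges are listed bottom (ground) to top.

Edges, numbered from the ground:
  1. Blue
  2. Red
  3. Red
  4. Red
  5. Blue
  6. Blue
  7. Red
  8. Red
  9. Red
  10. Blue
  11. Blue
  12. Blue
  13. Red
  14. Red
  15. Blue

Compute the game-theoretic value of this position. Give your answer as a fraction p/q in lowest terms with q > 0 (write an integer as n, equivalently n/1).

3187/16384

B: Left { 0 }, Right {  } = simplest 1
BR: Left { 0 }, Right { 1 } = simplest 1/2
BRR: Left { 0 }, Right { 1/2 1 } = simplest 1/4
BRRR: Left { 0 }, Right { 1/4 1/2 1 } = simplest 1/8
BRRRB: Left { 0 1/8 }, Right { 1/4 1/2 1 } = simplest 3/16
BRRRBB: Left { 0 1/8 3/16 }, Right { 1/4 1/2 1 } = simplest 7/32
BRRRBBR: Left { 0 1/8 3/16 }, Right { 7/32 1/4 1/2 1 } = simplest 13/64
BRRRBBRR: Left { 0 1/8 3/16 }, Right { 13/64 7/32 1/4 1/2 1 } = simplest 25/128
BRRRBBRRR: Left { 0 1/8 3/16 }, Right { 25/128 13/64 7/32 1/4 1/2 1 } = simplest 49/256
BRRRBBRRRB: Left { 0 1/8 3/16 49/256 }, Right { 25/128 13/64 7/32 1/4 1/2 1 } = simplest 99/512
BRRRBBRRRBB: Left { 0 1/8 3/16 49/256 99/512 }, Right { 25/128 13/64 7/32 1/4 1/2 1 } = simplest 199/1024
BRRRBBRRRBBB: Left { 0 1/8 3/16 49/256 99/512 199/1024 }, Right { 25/128 13/64 7/32 1/4 1/2 1 } = simplest 399/2048
BRRRBBRRRBBBR: Left { 0 1/8 3/16 49/256 99/512 199/1024 }, Right { 399/2048 25/128 13/64 7/32 1/4 1/2 1 } = simplest 797/4096
BRRRBBRRRBBBRR: Left { 0 1/8 3/16 49/256 99/512 199/1024 }, Right { 797/4096 399/2048 25/128 13/64 7/32 1/4 1/2 1 } = simplest 1593/8192
BRRRBBRRRBBBRRB: Left { 0 1/8 3/16 49/256 99/512 199/1024 1593/8192 }, Right { 797/4096 399/2048 25/128 13/64 7/32 1/4 1/2 1 } = simplest 3187/16384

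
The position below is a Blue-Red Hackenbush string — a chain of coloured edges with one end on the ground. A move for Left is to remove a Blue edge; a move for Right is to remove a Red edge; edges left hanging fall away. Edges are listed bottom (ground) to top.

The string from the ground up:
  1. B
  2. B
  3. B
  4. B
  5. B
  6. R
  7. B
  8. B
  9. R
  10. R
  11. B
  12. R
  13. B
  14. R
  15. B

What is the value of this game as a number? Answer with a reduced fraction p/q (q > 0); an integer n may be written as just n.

Recurse on prefixes of the 15-edge string B B B B B R B B R R B R B R B:
val_1 [B]  L=[0]  R=[(no moves)]  → 1
val_2 [BB]  L=[0, 1]  R=[(no moves)]  → 2
val_3 [BBB]  L=[0, 1, 2]  R=[(no moves)]  → 3
val_4 [BBBB]  L=[0, 1, 2, 3]  R=[(no moves)]  → 4
val_5 [BBBBB]  L=[0, 1, 2, 3, 4]  R=[(no moves)]  → 5
val_6 [BBBBBR]  L=[0, 1, 2, 3, 4]  R=[5]  → 9/2
val_7 [BBBBBRB]  L=[0, 1, 2, 3, 4, 9/2]  R=[5]  → 19/4
val_8 [BBBBBRBB]  L=[0, 1, 2, 3, 4, 9/2, 19/4]  R=[5]  → 39/8
val_9 [BBBBBRBBR]  L=[0, 1, 2, 3, 4, 9/2, 19/4]  R=[39/8, 5]  → 77/16
val_10 [BBBBBRBBRR]  L=[0, 1, 2, 3, 4, 9/2, 19/4]  R=[77/16, 39/8, 5]  → 153/32
val_11 [BBBBBRBBRRB]  L=[0, 1, 2, 3, 4, 9/2, 19/4, 153/32]  R=[77/16, 39/8, 5]  → 307/64
val_12 [BBBBBRBBRRBR]  L=[0, 1, 2, 3, 4, 9/2, 19/4, 153/32]  R=[307/64, 77/16, 39/8, 5]  → 613/128
val_13 [BBBBBRBBRRBRB]  L=[0, 1, 2, 3, 4, 9/2, 19/4, 153/32, 613/128]  R=[307/64, 77/16, 39/8, 5]  → 1227/256
val_14 [BBBBBRBBRRBRBR]  L=[0, 1, 2, 3, 4, 9/2, 19/4, 153/32, 613/128]  R=[1227/256, 307/64, 77/16, 39/8, 5]  → 2453/512
val_15 [BBBBBRBBRRBRBRB]  L=[0, 1, 2, 3, 4, 9/2, 19/4, 153/32, 613/128, 2453/512]  R=[1227/256, 307/64, 77/16, 39/8, 5]  → 4907/1024

4907/1024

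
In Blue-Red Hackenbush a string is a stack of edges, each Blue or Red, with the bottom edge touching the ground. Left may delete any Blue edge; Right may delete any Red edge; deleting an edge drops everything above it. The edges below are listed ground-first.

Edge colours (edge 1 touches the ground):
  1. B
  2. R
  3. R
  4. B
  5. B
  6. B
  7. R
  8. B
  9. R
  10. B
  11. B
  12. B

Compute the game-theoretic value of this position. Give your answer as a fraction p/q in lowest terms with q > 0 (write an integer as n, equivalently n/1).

943/2048

v(B) = { 0 | ∅ } => 1
v(BR) = { 0 | 1 } => 1/2
v(BRR) = { 0 | 1/2; 1 } => 1/4
v(BRRB) = { 0; 1/4 | 1/2; 1 } => 3/8
v(BRRBB) = { 0; 1/4; 3/8 | 1/2; 1 } => 7/16
v(BRRBBB) = { 0; 1/4; 3/8; 7/16 | 1/2; 1 } => 15/32
v(BRRBBBR) = { 0; 1/4; 3/8; 7/16 | 15/32; 1/2; 1 } => 29/64
v(BRRBBBRB) = { 0; 1/4; 3/8; 7/16; 29/64 | 15/32; 1/2; 1 } => 59/128
v(BRRBBBRBR) = { 0; 1/4; 3/8; 7/16; 29/64 | 59/128; 15/32; 1/2; 1 } => 117/256
v(BRRBBBRBRB) = { 0; 1/4; 3/8; 7/16; 29/64; 117/256 | 59/128; 15/32; 1/2; 1 } => 235/512
v(BRRBBBRBRBB) = { 0; 1/4; 3/8; 7/16; 29/64; 117/256; 235/512 | 59/128; 15/32; 1/2; 1 } => 471/1024
v(BRRBBBRBRBBB) = { 0; 1/4; 3/8; 7/16; 29/64; 117/256; 235/512; 471/1024 | 59/128; 15/32; 1/2; 1 } => 943/2048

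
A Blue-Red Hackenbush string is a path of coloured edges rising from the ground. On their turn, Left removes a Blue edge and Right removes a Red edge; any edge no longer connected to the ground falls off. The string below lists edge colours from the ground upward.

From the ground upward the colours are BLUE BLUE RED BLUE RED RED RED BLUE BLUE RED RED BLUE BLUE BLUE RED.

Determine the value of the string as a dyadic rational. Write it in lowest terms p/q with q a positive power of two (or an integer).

edge 1 of 15 (BLUE): { 0 | · } -> 1
edge 2 of 15 (BLUE): { 0,1 | · } -> 2
edge 3 of 15 (RED): { 0,1 | 2 } -> 3/2
edge 4 of 15 (BLUE): { 0,1,3/2 | 2 } -> 7/4
edge 5 of 15 (RED): { 0,1,3/2 | 7/4,2 } -> 13/8
edge 6 of 15 (RED): { 0,1,3/2 | 13/8,7/4,2 } -> 25/16
edge 7 of 15 (RED): { 0,1,3/2 | 25/16,13/8,7/4,2 } -> 49/32
edge 8 of 15 (BLUE): { 0,1,3/2,49/32 | 25/16,13/8,7/4,2 } -> 99/64
edge 9 of 15 (BLUE): { 0,1,3/2,49/32,99/64 | 25/16,13/8,7/4,2 } -> 199/128
edge 10 of 15 (RED): { 0,1,3/2,49/32,99/64 | 199/128,25/16,13/8,7/4,2 } -> 397/256
edge 11 of 15 (RED): { 0,1,3/2,49/32,99/64 | 397/256,199/128,25/16,13/8,7/4,2 } -> 793/512
edge 12 of 15 (BLUE): { 0,1,3/2,49/32,99/64,793/512 | 397/256,199/128,25/16,13/8,7/4,2 } -> 1587/1024
edge 13 of 15 (BLUE): { 0,1,3/2,49/32,99/64,793/512,1587/1024 | 397/256,199/128,25/16,13/8,7/4,2 } -> 3175/2048
edge 14 of 15 (BLUE): { 0,1,3/2,49/32,99/64,793/512,1587/1024,3175/2048 | 397/256,199/128,25/16,13/8,7/4,2 } -> 6351/4096
edge 15 of 15 (RED): { 0,1,3/2,49/32,99/64,793/512,1587/1024,3175/2048 | 6351/4096,397/256,199/128,25/16,13/8,7/4,2 } -> 12701/8192

12701/8192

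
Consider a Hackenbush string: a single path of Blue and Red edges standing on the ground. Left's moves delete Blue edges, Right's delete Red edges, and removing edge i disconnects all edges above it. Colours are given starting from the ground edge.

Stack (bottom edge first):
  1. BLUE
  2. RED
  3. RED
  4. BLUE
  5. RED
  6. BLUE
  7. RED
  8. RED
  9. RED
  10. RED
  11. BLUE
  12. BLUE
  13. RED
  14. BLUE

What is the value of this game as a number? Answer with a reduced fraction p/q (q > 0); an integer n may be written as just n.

B: Left { 0 }, Right {  } = simplest 1
BR: Left { 0 }, Right { 1 } = simplest 1/2
BRR: Left { 0 }, Right { 1/2, 1 } = simplest 1/4
BRRB: Left { 0, 1/4 }, Right { 1/2, 1 } = simplest 3/8
BRRBR: Left { 0, 1/4 }, Right { 3/8, 1/2, 1 } = simplest 5/16
BRRBRB: Left { 0, 1/4, 5/16 }, Right { 3/8, 1/2, 1 } = simplest 11/32
BRRBRBR: Left { 0, 1/4, 5/16 }, Right { 11/32, 3/8, 1/2, 1 } = simplest 21/64
BRRBRBRR: Left { 0, 1/4, 5/16 }, Right { 21/64, 11/32, 3/8, 1/2, 1 } = simplest 41/128
BRRBRBRRR: Left { 0, 1/4, 5/16 }, Right { 41/128, 21/64, 11/32, 3/8, 1/2, 1 } = simplest 81/256
BRRBRBRRRR: Left { 0, 1/4, 5/16 }, Right { 81/256, 41/128, 21/64, 11/32, 3/8, 1/2, 1 } = simplest 161/512
BRRBRBRRRRB: Left { 0, 1/4, 5/16, 161/512 }, Right { 81/256, 41/128, 21/64, 11/32, 3/8, 1/2, 1 } = simplest 323/1024
BRRBRBRRRRBB: Left { 0, 1/4, 5/16, 161/512, 323/1024 }, Right { 81/256, 41/128, 21/64, 11/32, 3/8, 1/2, 1 } = simplest 647/2048
BRRBRBRRRRBBR: Left { 0, 1/4, 5/16, 161/512, 323/1024 }, Right { 647/2048, 81/256, 41/128, 21/64, 11/32, 3/8, 1/2, 1 } = simplest 1293/4096
BRRBRBRRRRBBRB: Left { 0, 1/4, 5/16, 161/512, 323/1024, 1293/4096 }, Right { 647/2048, 81/256, 41/128, 21/64, 11/32, 3/8, 1/2, 1 } = simplest 2587/8192

2587/8192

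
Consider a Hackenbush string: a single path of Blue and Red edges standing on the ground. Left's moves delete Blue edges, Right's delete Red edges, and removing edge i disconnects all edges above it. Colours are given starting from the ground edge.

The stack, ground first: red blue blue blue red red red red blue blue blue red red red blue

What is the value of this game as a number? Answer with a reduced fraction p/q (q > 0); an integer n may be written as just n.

-3869/16384

Prefix values for red blue blue blue red red red red blue blue blue red red red blue via {L|R} + simplicity:
edge 1 of 15 (red): { none | 0 } → -1
edge 2 of 15 (blue): { -1 | 0 } → -1/2
edge 3 of 15 (blue): { -1 -1/2 | 0 } → -1/4
edge 4 of 15 (blue): { -1 -1/2 -1/4 | 0 } → -1/8
edge 5 of 15 (red): { -1 -1/2 -1/4 | -1/8 0 } → -3/16
edge 6 of 15 (red): { -1 -1/2 -1/4 | -3/16 -1/8 0 } → -7/32
edge 7 of 15 (red): { -1 -1/2 -1/4 | -7/32 -3/16 -1/8 0 } → -15/64
edge 8 of 15 (red): { -1 -1/2 -1/4 | -15/64 -7/32 -3/16 -1/8 0 } → -31/128
edge 9 of 15 (blue): { -1 -1/2 -1/4 -31/128 | -15/64 -7/32 -3/16 -1/8 0 } → -61/256
edge 10 of 15 (blue): { -1 -1/2 -1/4 -31/128 -61/256 | -15/64 -7/32 -3/16 -1/8 0 } → -121/512
edge 11 of 15 (blue): { -1 -1/2 -1/4 -31/128 -61/256 -121/512 | -15/64 -7/32 -3/16 -1/8 0 } → -241/1024
edge 12 of 15 (red): { -1 -1/2 -1/4 -31/128 -61/256 -121/512 | -241/1024 -15/64 -7/32 -3/16 -1/8 0 } → -483/2048
edge 13 of 15 (red): { -1 -1/2 -1/4 -31/128 -61/256 -121/512 | -483/2048 -241/1024 -15/64 -7/32 -3/16 -1/8 0 } → -967/4096
edge 14 of 15 (red): { -1 -1/2 -1/4 -31/128 -61/256 -121/512 | -967/4096 -483/2048 -241/1024 -15/64 -7/32 -3/16 -1/8 0 } → -1935/8192
edge 15 of 15 (blue): { -1 -1/2 -1/4 -31/128 -61/256 -121/512 -1935/8192 | -967/4096 -483/2048 -241/1024 -15/64 -7/32 -3/16 -1/8 0 } → -3869/16384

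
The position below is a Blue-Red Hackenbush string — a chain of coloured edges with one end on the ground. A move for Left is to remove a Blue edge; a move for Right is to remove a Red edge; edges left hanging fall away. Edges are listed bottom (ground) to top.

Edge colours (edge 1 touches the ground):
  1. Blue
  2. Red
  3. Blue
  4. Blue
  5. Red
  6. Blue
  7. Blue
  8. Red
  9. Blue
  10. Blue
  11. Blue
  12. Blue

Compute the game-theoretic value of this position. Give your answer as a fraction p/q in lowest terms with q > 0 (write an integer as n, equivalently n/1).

1759/2048

B: Left { 0 }, Right { ∅ } ⇒ simplest 1
BR: Left { 0 }, Right { 1 } ⇒ simplest 1/2
BRB: Left { 0,1/2 }, Right { 1 } ⇒ simplest 3/4
BRBB: Left { 0,1/2,3/4 }, Right { 1 } ⇒ simplest 7/8
BRBBR: Left { 0,1/2,3/4 }, Right { 7/8,1 } ⇒ simplest 13/16
BRBBRB: Left { 0,1/2,3/4,13/16 }, Right { 7/8,1 } ⇒ simplest 27/32
BRBBRBB: Left { 0,1/2,3/4,13/16,27/32 }, Right { 7/8,1 } ⇒ simplest 55/64
BRBBRBBR: Left { 0,1/2,3/4,13/16,27/32 }, Right { 55/64,7/8,1 } ⇒ simplest 109/128
BRBBRBBRB: Left { 0,1/2,3/4,13/16,27/32,109/128 }, Right { 55/64,7/8,1 } ⇒ simplest 219/256
BRBBRBBRBB: Left { 0,1/2,3/4,13/16,27/32,109/128,219/256 }, Right { 55/64,7/8,1 } ⇒ simplest 439/512
BRBBRBBRBBB: Left { 0,1/2,3/4,13/16,27/32,109/128,219/256,439/512 }, Right { 55/64,7/8,1 } ⇒ simplest 879/1024
BRBBRBBRBBBB: Left { 0,1/2,3/4,13/16,27/32,109/128,219/256,439/512,879/1024 }, Right { 55/64,7/8,1 } ⇒ simplest 1759/2048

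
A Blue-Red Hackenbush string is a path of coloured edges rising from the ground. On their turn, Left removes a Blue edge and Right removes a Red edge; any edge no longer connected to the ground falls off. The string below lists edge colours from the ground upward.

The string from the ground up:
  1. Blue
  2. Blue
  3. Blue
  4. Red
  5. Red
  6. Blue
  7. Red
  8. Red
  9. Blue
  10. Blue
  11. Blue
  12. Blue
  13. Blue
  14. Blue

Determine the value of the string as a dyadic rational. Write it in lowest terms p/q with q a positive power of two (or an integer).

4735/2048

1 of 14 · B · max L 0 · min R +∞ — 1
2 of 14 · BB · max L 1 · min R +∞ — 2
3 of 14 · BBB · max L 2 · min R +∞ — 3
4 of 14 · BBBR · max L 2 · min R 3 — 5/2
5 of 14 · BBBRR · max L 2 · min R 5/2 — 9/4
6 of 14 · BBBRRB · max L 9/4 · min R 5/2 — 19/8
7 of 14 · BBBRRBR · max L 9/4 · min R 19/8 — 37/16
8 of 14 · BBBRRBRR · max L 9/4 · min R 37/16 — 73/32
9 of 14 · BBBRRBRRB · max L 73/32 · min R 37/16 — 147/64
10 of 14 · BBBRRBRRBB · max L 147/64 · min R 37/16 — 295/128
11 of 14 · BBBRRBRRBBB · max L 295/128 · min R 37/16 — 591/256
12 of 14 · BBBRRBRRBBBB · max L 591/256 · min R 37/16 — 1183/512
13 of 14 · BBBRRBRRBBBBB · max L 1183/512 · min R 37/16 — 2367/1024
14 of 14 · BBBRRBRRBBBBBB · max L 2367/1024 · min R 37/16 — 4735/2048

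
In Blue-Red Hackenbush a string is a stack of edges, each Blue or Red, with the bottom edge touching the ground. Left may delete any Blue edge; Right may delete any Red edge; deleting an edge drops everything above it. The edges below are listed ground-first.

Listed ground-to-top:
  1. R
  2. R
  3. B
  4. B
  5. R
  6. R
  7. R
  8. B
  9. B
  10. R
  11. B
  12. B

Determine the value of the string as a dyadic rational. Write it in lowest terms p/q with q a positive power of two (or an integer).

-1481/1024

Recurse on prefixes of the 12-edge string R R B B R R R B B R B B:
step 1: add R to get R; options L={ (no moves) } R={ 0 } = -1
step 2: add R to get RR; options L={ (no moves) } R={ -1, 0 } = -2
step 3: add B to get RRB; options L={ -2 } R={ -1, 0 } = -3/2
step 4: add B to get RRBB; options L={ -2, -3/2 } R={ -1, 0 } = -5/4
step 5: add R to get RRBBR; options L={ -2, -3/2 } R={ -5/4, -1, 0 } = -11/8
step 6: add R to get RRBBRR; options L={ -2, -3/2 } R={ -11/8, -5/4, -1, 0 } = -23/16
step 7: add R to get RRBBRRR; options L={ -2, -3/2 } R={ -23/16, -11/8, -5/4, -1, 0 } = -47/32
step 8: add B to get RRBBRRRB; options L={ -2, -3/2, -47/32 } R={ -23/16, -11/8, -5/4, -1, 0 } = -93/64
step 9: add B to get RRBBRRRBB; options L={ -2, -3/2, -47/32, -93/64 } R={ -23/16, -11/8, -5/4, -1, 0 } = -185/128
step 10: add R to get RRBBRRRBBR; options L={ -2, -3/2, -47/32, -93/64 } R={ -185/128, -23/16, -11/8, -5/4, -1, 0 } = -371/256
step 11: add B to get RRBBRRRBBRB; options L={ -2, -3/2, -47/32, -93/64, -371/256 } R={ -185/128, -23/16, -11/8, -5/4, -1, 0 } = -741/512
step 12: add B to get RRBBRRRBBRBB; options L={ -2, -3/2, -47/32, -93/64, -371/256, -741/512 } R={ -185/128, -23/16, -11/8, -5/4, -1, 0 } = -1481/1024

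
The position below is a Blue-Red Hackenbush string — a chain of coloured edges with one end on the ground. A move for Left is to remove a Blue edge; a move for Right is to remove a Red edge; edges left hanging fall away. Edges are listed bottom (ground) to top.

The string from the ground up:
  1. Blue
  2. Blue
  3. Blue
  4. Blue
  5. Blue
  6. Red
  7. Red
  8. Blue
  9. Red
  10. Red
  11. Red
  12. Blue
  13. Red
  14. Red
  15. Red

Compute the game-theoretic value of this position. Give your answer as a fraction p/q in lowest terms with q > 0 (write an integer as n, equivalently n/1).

val(B) = { 0 |  } — 1
val(BB) = { 0, 1 |  } — 2
val(BBB) = { 0, 1, 2 |  } — 3
val(BBBB) = { 0, 1, 2, 3 |  } — 4
val(BBBBB) = { 0, 1, 2, 3, 4 |  } — 5
val(BBBBBR) = { 0, 1, 2, 3, 4 | 5 } — 9/2
val(BBBBBRR) = { 0, 1, 2, 3, 4 | 9/2, 5 } — 17/4
val(BBBBBRRB) = { 0, 1, 2, 3, 4, 17/4 | 9/2, 5 } — 35/8
val(BBBBBRRBR) = { 0, 1, 2, 3, 4, 17/4 | 35/8, 9/2, 5 } — 69/16
val(BBBBBRRBRR) = { 0, 1, 2, 3, 4, 17/4 | 69/16, 35/8, 9/2, 5 } — 137/32
val(BBBBBRRBRRR) = { 0, 1, 2, 3, 4, 17/4 | 137/32, 69/16, 35/8, 9/2, 5 } — 273/64
val(BBBBBRRBRRRB) = { 0, 1, 2, 3, 4, 17/4, 273/64 | 137/32, 69/16, 35/8, 9/2, 5 } — 547/128
val(BBBBBRRBRRRBR) = { 0, 1, 2, 3, 4, 17/4, 273/64 | 547/128, 137/32, 69/16, 35/8, 9/2, 5 } — 1093/256
val(BBBBBRRBRRRBRR) = { 0, 1, 2, 3, 4, 17/4, 273/64 | 1093/256, 547/128, 137/32, 69/16, 35/8, 9/2, 5 } — 2185/512
val(BBBBBRRBRRRBRRR) = { 0, 1, 2, 3, 4, 17/4, 273/64 | 2185/512, 1093/256, 547/128, 137/32, 69/16, 35/8, 9/2, 5 } — 4369/1024

4369/1024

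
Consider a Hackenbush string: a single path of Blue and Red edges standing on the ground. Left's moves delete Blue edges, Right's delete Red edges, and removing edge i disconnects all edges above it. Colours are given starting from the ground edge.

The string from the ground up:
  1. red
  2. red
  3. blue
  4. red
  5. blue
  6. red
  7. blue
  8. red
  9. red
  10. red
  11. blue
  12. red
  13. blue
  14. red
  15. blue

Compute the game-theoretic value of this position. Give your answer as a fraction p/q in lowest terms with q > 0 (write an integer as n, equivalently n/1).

-13781/8192

edge 1 of 15 (red): {  | 0 } = -1
edge 2 of 15 (red): {  | -1,0 } = -2
edge 3 of 15 (blue): { -2 | -1,0 } = -3/2
edge 4 of 15 (red): { -2 | -3/2,-1,0 } = -7/4
edge 5 of 15 (blue): { -2,-7/4 | -3/2,-1,0 } = -13/8
edge 6 of 15 (red): { -2,-7/4 | -13/8,-3/2,-1,0 } = -27/16
edge 7 of 15 (blue): { -2,-7/4,-27/16 | -13/8,-3/2,-1,0 } = -53/32
edge 8 of 15 (red): { -2,-7/4,-27/16 | -53/32,-13/8,-3/2,-1,0 } = -107/64
edge 9 of 15 (red): { -2,-7/4,-27/16 | -107/64,-53/32,-13/8,-3/2,-1,0 } = -215/128
edge 10 of 15 (red): { -2,-7/4,-27/16 | -215/128,-107/64,-53/32,-13/8,-3/2,-1,0 } = -431/256
edge 11 of 15 (blue): { -2,-7/4,-27/16,-431/256 | -215/128,-107/64,-53/32,-13/8,-3/2,-1,0 } = -861/512
edge 12 of 15 (red): { -2,-7/4,-27/16,-431/256 | -861/512,-215/128,-107/64,-53/32,-13/8,-3/2,-1,0 } = -1723/1024
edge 13 of 15 (blue): { -2,-7/4,-27/16,-431/256,-1723/1024 | -861/512,-215/128,-107/64,-53/32,-13/8,-3/2,-1,0 } = -3445/2048
edge 14 of 15 (red): { -2,-7/4,-27/16,-431/256,-1723/1024 | -3445/2048,-861/512,-215/128,-107/64,-53/32,-13/8,-3/2,-1,0 } = -6891/4096
edge 15 of 15 (blue): { -2,-7/4,-27/16,-431/256,-1723/1024,-6891/4096 | -3445/2048,-861/512,-215/128,-107/64,-53/32,-13/8,-3/2,-1,0 } = -13781/8192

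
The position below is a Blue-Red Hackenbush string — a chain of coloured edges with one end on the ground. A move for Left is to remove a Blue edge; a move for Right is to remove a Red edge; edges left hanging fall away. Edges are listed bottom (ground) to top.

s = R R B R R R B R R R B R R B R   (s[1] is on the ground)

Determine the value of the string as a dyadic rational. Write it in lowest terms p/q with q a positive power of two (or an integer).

v_1 [R]  L=[—]  R=[0]  -> -1
v_2 [RR]  L=[—]  R=[-1; 0]  -> -2
v_3 [RRB]  L=[-2]  R=[-1; 0]  -> -3/2
v_4 [RRBR]  L=[-2]  R=[-3/2; -1; 0]  -> -7/4
v_5 [RRBRR]  L=[-2]  R=[-7/4; -3/2; -1; 0]  -> -15/8
v_6 [RRBRRR]  L=[-2]  R=[-15/8; -7/4; -3/2; -1; 0]  -> -31/16
v_7 [RRBRRRB]  L=[-2; -31/16]  R=[-15/8; -7/4; -3/2; -1; 0]  -> -61/32
v_8 [RRBRRRBR]  L=[-2; -31/16]  R=[-61/32; -15/8; -7/4; -3/2; -1; 0]  -> -123/64
v_9 [RRBRRRBRR]  L=[-2; -31/16]  R=[-123/64; -61/32; -15/8; -7/4; -3/2; -1; 0]  -> -247/128
v_10 [RRBRRRBRRR]  L=[-2; -31/16]  R=[-247/128; -123/64; -61/32; -15/8; -7/4; -3/2; -1; 0]  -> -495/256
v_11 [RRBRRRBRRRB]  L=[-2; -31/16; -495/256]  R=[-247/128; -123/64; -61/32; -15/8; -7/4; -3/2; -1; 0]  -> -989/512
v_12 [RRBRRRBRRRBR]  L=[-2; -31/16; -495/256]  R=[-989/512; -247/128; -123/64; -61/32; -15/8; -7/4; -3/2; -1; 0]  -> -1979/1024
v_13 [RRBRRRBRRRBRR]  L=[-2; -31/16; -495/256]  R=[-1979/1024; -989/512; -247/128; -123/64; -61/32; -15/8; -7/4; -3/2; -1; 0]  -> -3959/2048
v_14 [RRBRRRBRRRBRRB]  L=[-2; -31/16; -495/256; -3959/2048]  R=[-1979/1024; -989/512; -247/128; -123/64; -61/32; -15/8; -7/4; -3/2; -1; 0]  -> -7917/4096
v_15 [RRBRRRBRRRBRRBR]  L=[-2; -31/16; -495/256; -3959/2048]  R=[-7917/4096; -1979/1024; -989/512; -247/128; -123/64; -61/32; -15/8; -7/4; -3/2; -1; 0]  -> -15835/8192

-15835/8192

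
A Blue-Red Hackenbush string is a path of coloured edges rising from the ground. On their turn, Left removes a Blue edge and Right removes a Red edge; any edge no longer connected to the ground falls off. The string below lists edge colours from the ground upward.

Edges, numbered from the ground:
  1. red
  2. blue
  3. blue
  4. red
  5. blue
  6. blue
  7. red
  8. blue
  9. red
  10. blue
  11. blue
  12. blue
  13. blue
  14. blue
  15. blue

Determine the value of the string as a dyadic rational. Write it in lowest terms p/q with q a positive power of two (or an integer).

Build value(s[:k]) for k = 1..15, string s = red blue blue red blue blue red blue red blue blue blue blue blue blue.
value_1 [r]  L=[—]  R=[0]  so -1
value_2 [rb]  L=[-1]  R=[0]  so -1/2
value_3 [rbb]  L=[-1, -1/2]  R=[0]  so -1/4
value_4 [rbbr]  L=[-1, -1/2]  R=[-1/4, 0]  so -3/8
value_5 [rbbrb]  L=[-1, -1/2, -3/8]  R=[-1/4, 0]  so -5/16
value_6 [rbbrbb]  L=[-1, -1/2, -3/8, -5/16]  R=[-1/4, 0]  so -9/32
value_7 [rbbrbbr]  L=[-1, -1/2, -3/8, -5/16]  R=[-9/32, -1/4, 0]  so -19/64
value_8 [rbbrbbrb]  L=[-1, -1/2, -3/8, -5/16, -19/64]  R=[-9/32, -1/4, 0]  so -37/128
value_9 [rbbrbbrbr]  L=[-1, -1/2, -3/8, -5/16, -19/64]  R=[-37/128, -9/32, -1/4, 0]  so -75/256
value_10 [rbbrbbrbrb]  L=[-1, -1/2, -3/8, -5/16, -19/64, -75/256]  R=[-37/128, -9/32, -1/4, 0]  so -149/512
value_11 [rbbrbbrbrbb]  L=[-1, -1/2, -3/8, -5/16, -19/64, -75/256, -149/512]  R=[-37/128, -9/32, -1/4, 0]  so -297/1024
value_12 [rbbrbbrbrbbb]  L=[-1, -1/2, -3/8, -5/16, -19/64, -75/256, -149/512, -297/1024]  R=[-37/128, -9/32, -1/4, 0]  so -593/2048
value_13 [rbbrbbrbrbbbb]  L=[-1, -1/2, -3/8, -5/16, -19/64, -75/256, -149/512, -297/1024, -593/2048]  R=[-37/128, -9/32, -1/4, 0]  so -1185/4096
value_14 [rbbrbbrbrbbbbb]  L=[-1, -1/2, -3/8, -5/16, -19/64, -75/256, -149/512, -297/1024, -593/2048, -1185/4096]  R=[-37/128, -9/32, -1/4, 0]  so -2369/8192
value_15 [rbbrbbrbrbbbbbb]  L=[-1, -1/2, -3/8, -5/16, -19/64, -75/256, -149/512, -297/1024, -593/2048, -1185/4096, -2369/8192]  R=[-37/128, -9/32, -1/4, 0]  so -4737/16384

-4737/16384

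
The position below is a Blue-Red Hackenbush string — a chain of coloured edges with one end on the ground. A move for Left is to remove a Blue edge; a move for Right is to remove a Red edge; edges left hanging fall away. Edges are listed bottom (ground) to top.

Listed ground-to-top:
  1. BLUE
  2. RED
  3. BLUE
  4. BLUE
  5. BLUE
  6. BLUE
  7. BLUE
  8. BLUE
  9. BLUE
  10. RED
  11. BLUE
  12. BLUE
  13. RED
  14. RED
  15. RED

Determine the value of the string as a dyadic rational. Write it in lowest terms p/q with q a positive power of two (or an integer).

16305/16384

val(B) = { 0 | none } = 1
val(BR) = { 0 | 1 } = 1/2
val(BRB) = { 0,1/2 | 1 } = 3/4
val(BRBB) = { 0,1/2,3/4 | 1 } = 7/8
val(BRBBB) = { 0,1/2,3/4,7/8 | 1 } = 15/16
val(BRBBBB) = { 0,1/2,3/4,7/8,15/16 | 1 } = 31/32
val(BRBBBBB) = { 0,1/2,3/4,7/8,15/16,31/32 | 1 } = 63/64
val(BRBBBBBB) = { 0,1/2,3/4,7/8,15/16,31/32,63/64 | 1 } = 127/128
val(BRBBBBBBB) = { 0,1/2,3/4,7/8,15/16,31/32,63/64,127/128 | 1 } = 255/256
val(BRBBBBBBBR) = { 0,1/2,3/4,7/8,15/16,31/32,63/64,127/128 | 255/256,1 } = 509/512
val(BRBBBBBBBRB) = { 0,1/2,3/4,7/8,15/16,31/32,63/64,127/128,509/512 | 255/256,1 } = 1019/1024
val(BRBBBBBBBRBB) = { 0,1/2,3/4,7/8,15/16,31/32,63/64,127/128,509/512,1019/1024 | 255/256,1 } = 2039/2048
val(BRBBBBBBBRBBR) = { 0,1/2,3/4,7/8,15/16,31/32,63/64,127/128,509/512,1019/1024 | 2039/2048,255/256,1 } = 4077/4096
val(BRBBBBBBBRBBRR) = { 0,1/2,3/4,7/8,15/16,31/32,63/64,127/128,509/512,1019/1024 | 4077/4096,2039/2048,255/256,1 } = 8153/8192
val(BRBBBBBBBRBBRRR) = { 0,1/2,3/4,7/8,15/16,31/32,63/64,127/128,509/512,1019/1024 | 8153/8192,4077/4096,2039/2048,255/256,1 } = 16305/16384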